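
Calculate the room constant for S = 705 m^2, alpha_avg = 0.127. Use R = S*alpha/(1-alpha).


R = 705 * 0.127 / (1 - 0.127) = 102.56 m^2


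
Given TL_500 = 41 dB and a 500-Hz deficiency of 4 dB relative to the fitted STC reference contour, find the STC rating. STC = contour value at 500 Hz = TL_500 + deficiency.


By ASTM E413, STC = value of the fitted reference contour at 500 Hz.
Contour value at 500 Hz = TL_500 + deficiency = 41 + 4 = 45
STC = 45


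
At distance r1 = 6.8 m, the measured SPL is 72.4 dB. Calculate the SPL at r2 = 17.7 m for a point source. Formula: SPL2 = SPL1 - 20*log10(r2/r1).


r2/r1 = 17.7/6.8 = 2.60294
Correction = 20*log10(2.60294) = 8.30928 dB
SPL2 = 72.4 - 8.30928 = 64.091 dB


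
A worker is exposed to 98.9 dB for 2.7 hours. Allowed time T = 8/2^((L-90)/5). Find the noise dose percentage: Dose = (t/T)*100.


T_allowed = 8 / 2^((98.9 - 90)/5) = 2.32947 hr
Dose = 2.7 / 2.32947 * 100 = 115.91 %


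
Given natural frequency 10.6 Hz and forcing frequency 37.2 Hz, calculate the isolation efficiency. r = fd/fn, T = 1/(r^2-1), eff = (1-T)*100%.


r = 37.2 / 10.6 = 3.50943
r^2 - 1 = 3.50943^2 - 1 = 11.3161
T = 1/11.3161 = 0.0883697
Efficiency = (1 - 0.0883697)*100 = 91.163 %


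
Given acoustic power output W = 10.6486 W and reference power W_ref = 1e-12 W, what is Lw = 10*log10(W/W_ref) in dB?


W / W_ref = 10.6486 / 1e-12 = 1.06486e+13
Lw = 10 * log10(1.06486e+13) = 130.27 dB


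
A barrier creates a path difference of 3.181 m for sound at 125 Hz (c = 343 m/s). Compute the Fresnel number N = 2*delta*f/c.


N = 2*delta*f/c = 2*delta/lambda, where lambda = c/f
lambda = 343 / 125 = 2.744 m
N = 2 * 3.181 / 2.744 = 2.3185


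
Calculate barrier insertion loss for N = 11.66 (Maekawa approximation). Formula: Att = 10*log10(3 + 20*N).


3 + 20*N = 3 + 20*11.66 = 236.2
Att = 10*log10(236.2) = 23.733 dB


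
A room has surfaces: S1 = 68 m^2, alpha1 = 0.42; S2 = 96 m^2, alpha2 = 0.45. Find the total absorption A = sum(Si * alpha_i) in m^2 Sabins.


68 * 0.42 = 28.56
96 * 0.45 = 43.2
A_total = 28.56 + 43.2 = 71.76 m^2


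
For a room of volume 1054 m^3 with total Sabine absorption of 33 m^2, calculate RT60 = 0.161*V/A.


RT60 = 0.161 * 1054 / 33 = 5.1422 s


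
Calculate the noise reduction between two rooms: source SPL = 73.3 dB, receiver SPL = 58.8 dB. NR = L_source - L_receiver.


NR = L_source - L_receiver (difference between source and receiving room levels)
NR = 73.3 - 58.8 = 14.5 dB


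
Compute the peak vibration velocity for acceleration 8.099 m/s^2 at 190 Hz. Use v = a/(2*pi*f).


omega = 2*pi*f = 2*pi*190 = 1193.81 rad/s
v = a / omega = 8.099 / 1193.81 = 0.0067842 m/s


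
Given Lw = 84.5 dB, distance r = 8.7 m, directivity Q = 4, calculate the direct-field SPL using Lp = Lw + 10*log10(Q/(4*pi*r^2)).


4*pi*r^2 = 4*pi*8.7^2 = 951.149 m^2
Q / (4*pi*r^2) = 4 / 951.149 = 0.00420544
Lp = 84.5 + 10*log10(0.00420544) = 60.738 dB


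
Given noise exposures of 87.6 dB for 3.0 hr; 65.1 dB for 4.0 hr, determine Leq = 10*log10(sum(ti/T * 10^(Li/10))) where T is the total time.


T_total = 3.0 + 4.0 = 7.0 hr
(3.0/7.0) * 10^(87.6/10) = 2.46617e+08
(4.0/7.0) * 10^(65.1/10) = 1.84911e+06
Sum = 2.46617e+08 + 1.84911e+06 = 2.48466e+08
Leq = 10*log10(2.48466e+08) = 83.953 dB


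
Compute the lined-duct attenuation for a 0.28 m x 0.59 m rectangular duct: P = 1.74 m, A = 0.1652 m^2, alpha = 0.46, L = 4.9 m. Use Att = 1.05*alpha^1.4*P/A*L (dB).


alpha^1.4 = 0.46^1.4 = 0.337179
Attenuation rate = 1.05 * alpha^1.4 * P / A
= 1.05 * 0.337179 * 1.74 / 0.1652 = 3.72897 dB/m
Total Att = 3.72897 * 4.9 = 18.272 dB


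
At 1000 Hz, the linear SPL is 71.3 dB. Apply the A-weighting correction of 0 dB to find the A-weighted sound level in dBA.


A-weighting table: 1000 Hz -> 0 dB correction
SPL_A = SPL + correction = 71.3 + (0) = 71.3 dBA


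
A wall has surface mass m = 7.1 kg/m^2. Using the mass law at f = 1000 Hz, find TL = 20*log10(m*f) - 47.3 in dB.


m * f = 7.1 * 1000 = 7100
20*log10(7100) = 77.0252 dB
TL = 77.0252 - 47.3 = 29.725 dB


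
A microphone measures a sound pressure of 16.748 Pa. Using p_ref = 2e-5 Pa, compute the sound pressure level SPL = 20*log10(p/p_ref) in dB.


p / p_ref = 16.748 / 2e-5 = 837400
SPL = 20 * log10(837400) = 118.46 dB


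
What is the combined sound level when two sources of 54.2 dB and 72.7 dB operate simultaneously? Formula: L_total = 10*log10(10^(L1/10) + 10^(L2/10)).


10^(54.2/10) = 263027
10^(72.7/10) = 1.86209e+07
Sum = 263027 + 1.86209e+07 = 1.88839e+07
L_total = 10*log10(1.88839e+07) = 72.761 dB


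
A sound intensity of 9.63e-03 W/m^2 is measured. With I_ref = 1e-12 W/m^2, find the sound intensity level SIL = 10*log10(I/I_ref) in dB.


I / I_ref = 9.63e-03 / 1e-12 = 9.63e+09
SIL = 10 * log10(9.63e+09) = 99.836 dB


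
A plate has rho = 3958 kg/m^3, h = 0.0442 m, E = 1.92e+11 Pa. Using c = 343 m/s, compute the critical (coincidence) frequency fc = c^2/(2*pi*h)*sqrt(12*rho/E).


12*rho/E = 12*3958/1.92e+11 = 2.47375e-07
sqrt(12*rho/E) = sqrt(2.47375e-07) = 0.000497368
c^2/(2*pi*h) = 343^2/(2*pi*0.0442) = 423629
fc = 423629 * 0.000497368 = 210.7 Hz


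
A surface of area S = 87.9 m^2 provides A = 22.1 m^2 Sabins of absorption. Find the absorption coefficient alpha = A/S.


Absorption coefficient = absorbed power / incident power
alpha = A / S = 22.1 / 87.9 = 0.25142


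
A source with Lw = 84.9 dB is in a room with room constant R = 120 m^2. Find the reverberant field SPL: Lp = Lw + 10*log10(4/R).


4/R = 4/120 = 0.0333333
Lp = 84.9 + 10*log10(0.0333333) = 70.129 dB


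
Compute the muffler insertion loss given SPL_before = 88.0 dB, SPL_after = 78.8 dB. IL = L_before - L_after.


Insertion loss = SPL without muffler - SPL with muffler
IL = 88.0 - 78.8 = 9.2 dB


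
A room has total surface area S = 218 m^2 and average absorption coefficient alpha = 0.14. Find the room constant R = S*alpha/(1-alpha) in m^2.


R = 218 * 0.14 / (1 - 0.14) = 35.488 m^2


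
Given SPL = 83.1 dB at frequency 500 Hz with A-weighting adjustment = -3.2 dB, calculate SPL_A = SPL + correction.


A-weighting table: 500 Hz -> -3.2 dB correction
SPL_A = SPL + correction = 83.1 + (-3.2) = 79.9 dBA


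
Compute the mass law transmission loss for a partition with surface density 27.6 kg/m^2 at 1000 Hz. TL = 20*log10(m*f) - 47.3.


m * f = 27.6 * 1000 = 27600
20*log10(27600) = 88.8182 dB
TL = 88.8182 - 47.3 = 41.518 dB


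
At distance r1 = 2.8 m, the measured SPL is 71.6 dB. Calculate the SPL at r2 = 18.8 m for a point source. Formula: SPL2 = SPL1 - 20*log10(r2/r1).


r2/r1 = 18.8/2.8 = 6.71429
Correction = 20*log10(6.71429) = 16.54 dB
SPL2 = 71.6 - 16.54 = 55.06 dB


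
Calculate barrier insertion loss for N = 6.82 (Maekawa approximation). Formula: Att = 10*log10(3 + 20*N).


3 + 20*N = 3 + 20*6.82 = 139.4
Att = 10*log10(139.4) = 21.443 dB


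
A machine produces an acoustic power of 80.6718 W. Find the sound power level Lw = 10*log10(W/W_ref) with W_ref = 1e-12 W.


W / W_ref = 80.6718 / 1e-12 = 8.06718e+13
Lw = 10 * log10(8.06718e+13) = 139.07 dB


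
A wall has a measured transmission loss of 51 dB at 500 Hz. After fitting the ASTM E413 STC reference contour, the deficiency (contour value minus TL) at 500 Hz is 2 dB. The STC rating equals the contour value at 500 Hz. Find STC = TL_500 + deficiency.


By ASTM E413, STC = value of the fitted reference contour at 500 Hz.
Contour value at 500 Hz = TL_500 + deficiency = 51 + 2 = 53
STC = 53


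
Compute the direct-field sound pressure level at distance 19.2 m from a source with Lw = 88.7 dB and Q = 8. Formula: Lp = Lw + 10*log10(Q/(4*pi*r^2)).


4*pi*r^2 = 4*pi*19.2^2 = 4632.47 m^2
Q / (4*pi*r^2) = 8 / 4632.47 = 0.00172694
Lp = 88.7 + 10*log10(0.00172694) = 61.073 dB


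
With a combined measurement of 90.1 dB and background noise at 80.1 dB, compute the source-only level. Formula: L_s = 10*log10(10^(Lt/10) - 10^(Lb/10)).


10^(90.1/10) = 1.02329e+09
10^(80.1/10) = 1.02329e+08
Difference = 1.02329e+09 - 1.02329e+08 = 9.20961e+08
L_source = 10*log10(9.20961e+08) = 89.642 dB


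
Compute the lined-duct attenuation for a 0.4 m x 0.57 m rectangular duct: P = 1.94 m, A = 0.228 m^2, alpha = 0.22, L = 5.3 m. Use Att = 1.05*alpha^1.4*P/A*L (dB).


alpha^1.4 = 0.22^1.4 = 0.120058
Attenuation rate = 1.05 * alpha^1.4 * P / A
= 1.05 * 0.120058 * 1.94 / 0.228 = 1.07262 dB/m
Total Att = 1.07262 * 5.3 = 5.6849 dB


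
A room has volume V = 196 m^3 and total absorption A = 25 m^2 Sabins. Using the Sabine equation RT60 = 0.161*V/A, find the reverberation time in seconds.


RT60 = 0.161 * 196 / 25 = 1.2622 s


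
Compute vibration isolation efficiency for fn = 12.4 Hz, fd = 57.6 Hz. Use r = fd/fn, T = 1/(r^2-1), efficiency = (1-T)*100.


r = 57.6 / 12.4 = 4.64516
r^2 - 1 = 4.64516^2 - 1 = 20.5775
T = 1/20.5775 = 0.0485968
Efficiency = (1 - 0.0485968)*100 = 95.14 %


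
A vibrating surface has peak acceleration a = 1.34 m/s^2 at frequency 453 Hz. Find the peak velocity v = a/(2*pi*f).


omega = 2*pi*f = 2*pi*453 = 2846.28 rad/s
v = a / omega = 1.34 / 2846.28 = 0.00047079 m/s


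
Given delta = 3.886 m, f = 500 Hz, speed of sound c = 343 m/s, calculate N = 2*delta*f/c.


N = 2*delta*f/c = 2*delta/lambda, where lambda = c/f
lambda = 343 / 500 = 0.686 m
N = 2 * 3.886 / 0.686 = 11.329


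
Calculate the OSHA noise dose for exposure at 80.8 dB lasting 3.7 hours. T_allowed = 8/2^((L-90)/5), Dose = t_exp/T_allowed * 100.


T_allowed = 8 / 2^((80.8 - 90)/5) = 28.6408 hr
Dose = 3.7 / 28.6408 * 100 = 12.919 %


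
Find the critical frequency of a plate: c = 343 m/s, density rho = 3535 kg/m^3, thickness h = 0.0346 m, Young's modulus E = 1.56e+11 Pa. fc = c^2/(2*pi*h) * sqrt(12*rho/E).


12*rho/E = 12*3535/1.56e+11 = 2.71923e-07
sqrt(12*rho/E) = sqrt(2.71923e-07) = 0.000521462
c^2/(2*pi*h) = 343^2/(2*pi*0.0346) = 541168
fc = 541168 * 0.000521462 = 282.2 Hz


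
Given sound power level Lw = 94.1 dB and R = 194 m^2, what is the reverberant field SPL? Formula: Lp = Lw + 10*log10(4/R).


4/R = 4/194 = 0.0206186
Lp = 94.1 + 10*log10(0.0206186) = 77.243 dB


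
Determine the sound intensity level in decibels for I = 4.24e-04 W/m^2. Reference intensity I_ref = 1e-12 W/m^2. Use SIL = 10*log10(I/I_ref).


I / I_ref = 4.24e-04 / 1e-12 = 4.24e+08
SIL = 10 * log10(4.24e+08) = 86.274 dB


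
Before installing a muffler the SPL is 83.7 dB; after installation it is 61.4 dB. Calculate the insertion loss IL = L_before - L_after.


Insertion loss = SPL without muffler - SPL with muffler
IL = 83.7 - 61.4 = 22.3 dB


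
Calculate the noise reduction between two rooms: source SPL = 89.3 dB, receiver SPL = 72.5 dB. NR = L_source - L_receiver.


NR = L_source - L_receiver (difference between source and receiving room levels)
NR = 89.3 - 72.5 = 16.8 dB


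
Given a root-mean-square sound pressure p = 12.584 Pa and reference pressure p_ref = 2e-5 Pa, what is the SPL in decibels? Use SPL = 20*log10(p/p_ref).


p / p_ref = 12.584 / 2e-5 = 629200
SPL = 20 * log10(629200) = 115.98 dB


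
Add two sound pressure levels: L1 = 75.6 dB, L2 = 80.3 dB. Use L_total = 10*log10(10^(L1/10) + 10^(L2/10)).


10^(75.6/10) = 3.63078e+07
10^(80.3/10) = 1.07152e+08
Sum = 3.63078e+07 + 1.07152e+08 = 1.4346e+08
L_total = 10*log10(1.4346e+08) = 81.567 dB


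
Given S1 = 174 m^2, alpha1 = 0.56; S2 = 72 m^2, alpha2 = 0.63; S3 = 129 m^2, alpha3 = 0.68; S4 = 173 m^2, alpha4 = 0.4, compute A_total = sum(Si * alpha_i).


174 * 0.56 = 97.44
72 * 0.63 = 45.36
129 * 0.68 = 87.72
173 * 0.4 = 69.2
A_total = 97.44 + 45.36 + 87.72 + 69.2 = 299.72 m^2


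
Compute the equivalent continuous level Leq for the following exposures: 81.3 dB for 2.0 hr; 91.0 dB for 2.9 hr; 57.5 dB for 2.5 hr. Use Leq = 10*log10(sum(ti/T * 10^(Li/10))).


T_total = 2.0 + 2.9 + 2.5 = 7.4 hr
(2.0/7.4) * 10^(81.3/10) = 3.64585e+07
(2.9/7.4) * 10^(91.0/10) = 4.93363e+08
(2.5/7.4) * 10^(57.5/10) = 189980
Sum = 3.64585e+07 + 4.93363e+08 + 189980 = 5.30011e+08
Leq = 10*log10(5.30011e+08) = 87.243 dB


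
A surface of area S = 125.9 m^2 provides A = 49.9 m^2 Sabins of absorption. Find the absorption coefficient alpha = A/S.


Absorption coefficient = absorbed power / incident power
alpha = A / S = 49.9 / 125.9 = 0.39635


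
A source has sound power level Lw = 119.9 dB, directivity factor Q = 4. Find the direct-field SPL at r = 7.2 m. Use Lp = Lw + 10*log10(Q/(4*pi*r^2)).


4*pi*r^2 = 4*pi*7.2^2 = 651.441 m^2
Q / (4*pi*r^2) = 4 / 651.441 = 0.00614023
Lp = 119.9 + 10*log10(0.00614023) = 97.782 dB


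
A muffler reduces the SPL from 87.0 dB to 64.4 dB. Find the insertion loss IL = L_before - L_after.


Insertion loss = SPL without muffler - SPL with muffler
IL = 87.0 - 64.4 = 22.6 dB


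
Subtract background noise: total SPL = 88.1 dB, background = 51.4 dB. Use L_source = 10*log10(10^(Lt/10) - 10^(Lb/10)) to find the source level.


10^(88.1/10) = 6.45654e+08
10^(51.4/10) = 138038
Difference = 6.45654e+08 - 138038 = 6.45516e+08
L_source = 10*log10(6.45516e+08) = 88.099 dB


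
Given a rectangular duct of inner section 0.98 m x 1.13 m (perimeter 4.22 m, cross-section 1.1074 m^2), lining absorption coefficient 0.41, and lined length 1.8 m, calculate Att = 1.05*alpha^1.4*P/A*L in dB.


alpha^1.4 = 0.41^1.4 = 0.28701
Attenuation rate = 1.05 * alpha^1.4 * P / A
= 1.05 * 0.28701 * 4.22 / 1.1074 = 1.1484 dB/m
Total Att = 1.1484 * 1.8 = 2.0671 dB


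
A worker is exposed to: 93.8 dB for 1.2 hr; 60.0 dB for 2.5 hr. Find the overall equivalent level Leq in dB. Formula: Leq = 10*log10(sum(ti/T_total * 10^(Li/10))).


T_total = 1.2 + 2.5 = 3.7 hr
(1.2/3.7) * 10^(93.8/10) = 7.78e+08
(2.5/3.7) * 10^(60.0/10) = 675676
Sum = 7.78e+08 + 675676 = 7.78676e+08
Leq = 10*log10(7.78676e+08) = 88.914 dB


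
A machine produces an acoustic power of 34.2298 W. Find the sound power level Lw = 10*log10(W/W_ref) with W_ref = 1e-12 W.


W / W_ref = 34.2298 / 1e-12 = 3.42298e+13
Lw = 10 * log10(3.42298e+13) = 135.34 dB


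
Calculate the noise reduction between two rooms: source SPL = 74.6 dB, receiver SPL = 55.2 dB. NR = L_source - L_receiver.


NR = L_source - L_receiver (difference between source and receiving room levels)
NR = 74.6 - 55.2 = 19.4 dB


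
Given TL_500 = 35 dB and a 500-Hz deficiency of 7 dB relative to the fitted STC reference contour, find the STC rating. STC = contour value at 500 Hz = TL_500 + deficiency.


By ASTM E413, STC = value of the fitted reference contour at 500 Hz.
Contour value at 500 Hz = TL_500 + deficiency = 35 + 7 = 42
STC = 42


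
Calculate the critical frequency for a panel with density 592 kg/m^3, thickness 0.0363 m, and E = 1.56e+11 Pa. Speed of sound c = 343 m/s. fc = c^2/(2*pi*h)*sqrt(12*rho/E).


12*rho/E = 12*592/1.56e+11 = 4.55385e-08
sqrt(12*rho/E) = sqrt(4.55385e-08) = 0.000213398
c^2/(2*pi*h) = 343^2/(2*pi*0.0363) = 515824
fc = 515824 * 0.000213398 = 110.08 Hz


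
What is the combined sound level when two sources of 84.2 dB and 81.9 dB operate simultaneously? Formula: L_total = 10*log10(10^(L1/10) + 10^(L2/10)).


10^(84.2/10) = 2.63027e+08
10^(81.9/10) = 1.54882e+08
Sum = 2.63027e+08 + 1.54882e+08 = 4.17909e+08
L_total = 10*log10(4.17909e+08) = 86.211 dB


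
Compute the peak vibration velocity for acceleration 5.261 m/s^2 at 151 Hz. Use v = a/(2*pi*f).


omega = 2*pi*f = 2*pi*151 = 948.761 rad/s
v = a / omega = 5.261 / 948.761 = 0.0055451 m/s


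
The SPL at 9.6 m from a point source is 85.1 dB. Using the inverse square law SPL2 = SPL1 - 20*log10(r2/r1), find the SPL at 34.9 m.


r2/r1 = 34.9/9.6 = 3.63542
Correction = 20*log10(3.63542) = 11.2111 dB
SPL2 = 85.1 - 11.2111 = 73.889 dB


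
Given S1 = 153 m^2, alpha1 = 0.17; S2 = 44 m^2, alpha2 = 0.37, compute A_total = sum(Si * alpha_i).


153 * 0.17 = 26.01
44 * 0.37 = 16.28
A_total = 26.01 + 16.28 = 42.29 m^2


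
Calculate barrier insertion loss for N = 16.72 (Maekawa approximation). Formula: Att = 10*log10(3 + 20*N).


3 + 20*N = 3 + 20*16.72 = 337.4
Att = 10*log10(337.4) = 25.281 dB


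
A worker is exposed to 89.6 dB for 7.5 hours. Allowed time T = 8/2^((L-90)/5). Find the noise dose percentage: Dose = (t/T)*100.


T_allowed = 8 / 2^((89.6 - 90)/5) = 8.45614 hr
Dose = 7.5 / 8.45614 * 100 = 88.693 %


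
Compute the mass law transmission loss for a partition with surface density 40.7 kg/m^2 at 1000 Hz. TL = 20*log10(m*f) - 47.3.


m * f = 40.7 * 1000 = 40700
20*log10(40700) = 92.1919 dB
TL = 92.1919 - 47.3 = 44.892 dB


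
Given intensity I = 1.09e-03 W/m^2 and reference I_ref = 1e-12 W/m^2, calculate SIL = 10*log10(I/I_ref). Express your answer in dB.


I / I_ref = 1.09e-03 / 1e-12 = 1.09e+09
SIL = 10 * log10(1.09e+09) = 90.374 dB


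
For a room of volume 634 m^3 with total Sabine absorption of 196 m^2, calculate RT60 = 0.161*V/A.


RT60 = 0.161 * 634 / 196 = 0.52079 s


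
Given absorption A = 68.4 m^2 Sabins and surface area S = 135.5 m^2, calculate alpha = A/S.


Absorption coefficient = absorbed power / incident power
alpha = A / S = 68.4 / 135.5 = 0.5048


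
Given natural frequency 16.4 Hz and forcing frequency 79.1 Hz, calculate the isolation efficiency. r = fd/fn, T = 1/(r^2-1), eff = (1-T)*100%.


r = 79.1 / 16.4 = 4.82317
r^2 - 1 = 4.82317^2 - 1 = 22.263
T = 1/22.263 = 0.0449176
Efficiency = (1 - 0.0449176)*100 = 95.508 %


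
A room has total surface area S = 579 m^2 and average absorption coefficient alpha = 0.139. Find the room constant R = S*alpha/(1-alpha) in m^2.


R = 579 * 0.139 / (1 - 0.139) = 93.474 m^2


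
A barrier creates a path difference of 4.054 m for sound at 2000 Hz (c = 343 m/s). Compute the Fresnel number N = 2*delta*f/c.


N = 2*delta*f/c = 2*delta/lambda, where lambda = c/f
lambda = 343 / 2000 = 0.1715 m
N = 2 * 4.054 / 0.1715 = 47.277


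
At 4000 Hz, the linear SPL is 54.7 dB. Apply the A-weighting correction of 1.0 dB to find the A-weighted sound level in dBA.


A-weighting table: 4000 Hz -> 1.0 dB correction
SPL_A = SPL + correction = 54.7 + (1.0) = 55.7 dBA


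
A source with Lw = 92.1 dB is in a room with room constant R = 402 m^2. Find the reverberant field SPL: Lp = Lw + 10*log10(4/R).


4/R = 4/402 = 0.00995025
Lp = 92.1 + 10*log10(0.00995025) = 72.078 dB


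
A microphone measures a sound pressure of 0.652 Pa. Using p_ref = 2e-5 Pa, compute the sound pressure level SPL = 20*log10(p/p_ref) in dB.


p / p_ref = 0.652 / 2e-5 = 32600
SPL = 20 * log10(32600) = 90.264 dB


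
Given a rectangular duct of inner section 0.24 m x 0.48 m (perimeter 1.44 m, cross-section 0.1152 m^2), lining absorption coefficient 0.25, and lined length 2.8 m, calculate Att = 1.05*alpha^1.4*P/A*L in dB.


alpha^1.4 = 0.25^1.4 = 0.143587
Attenuation rate = 1.05 * alpha^1.4 * P / A
= 1.05 * 0.143587 * 1.44 / 0.1152 = 1.88458 dB/m
Total Att = 1.88458 * 2.8 = 5.2768 dB


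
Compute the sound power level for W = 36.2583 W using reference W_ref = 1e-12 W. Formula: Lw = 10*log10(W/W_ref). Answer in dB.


W / W_ref = 36.2583 / 1e-12 = 3.62583e+13
Lw = 10 * log10(3.62583e+13) = 135.59 dB


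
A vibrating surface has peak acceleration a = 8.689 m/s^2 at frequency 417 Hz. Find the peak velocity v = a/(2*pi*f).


omega = 2*pi*f = 2*pi*417 = 2620.09 rad/s
v = a / omega = 8.689 / 2620.09 = 0.0033163 m/s


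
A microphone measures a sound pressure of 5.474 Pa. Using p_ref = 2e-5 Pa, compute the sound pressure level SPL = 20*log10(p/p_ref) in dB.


p / p_ref = 5.474 / 2e-5 = 273700
SPL = 20 * log10(273700) = 108.75 dB


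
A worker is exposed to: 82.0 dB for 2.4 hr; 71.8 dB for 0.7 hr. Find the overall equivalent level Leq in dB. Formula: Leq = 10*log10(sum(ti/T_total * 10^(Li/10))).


T_total = 2.4 + 0.7 = 3.1 hr
(2.4/3.1) * 10^(82.0/10) = 1.22701e+08
(0.7/3.1) * 10^(71.8/10) = 3.41772e+06
Sum = 1.22701e+08 + 3.41772e+06 = 1.26119e+08
Leq = 10*log10(1.26119e+08) = 81.008 dB


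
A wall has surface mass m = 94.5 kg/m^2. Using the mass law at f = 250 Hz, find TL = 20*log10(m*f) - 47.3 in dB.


m * f = 94.5 * 250 = 23625
20*log10(23625) = 87.4674 dB
TL = 87.4674 - 47.3 = 40.167 dB


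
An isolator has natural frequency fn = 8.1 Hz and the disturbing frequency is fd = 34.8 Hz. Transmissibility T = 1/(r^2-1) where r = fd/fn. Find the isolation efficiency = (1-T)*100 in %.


r = 34.8 / 8.1 = 4.2963
r^2 - 1 = 4.2963^2 - 1 = 17.4582
T = 1/17.4582 = 0.0572797
Efficiency = (1 - 0.0572797)*100 = 94.272 %


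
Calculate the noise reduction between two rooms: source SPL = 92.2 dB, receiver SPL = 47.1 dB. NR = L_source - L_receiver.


NR = L_source - L_receiver (difference between source and receiving room levels)
NR = 92.2 - 47.1 = 45.1 dB


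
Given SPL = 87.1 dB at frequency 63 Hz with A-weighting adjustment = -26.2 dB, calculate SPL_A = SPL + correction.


A-weighting table: 63 Hz -> -26.2 dB correction
SPL_A = SPL + correction = 87.1 + (-26.2) = 60.9 dBA


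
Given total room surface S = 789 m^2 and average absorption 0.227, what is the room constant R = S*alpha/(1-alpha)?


R = 789 * 0.227 / (1 - 0.227) = 231.7 m^2


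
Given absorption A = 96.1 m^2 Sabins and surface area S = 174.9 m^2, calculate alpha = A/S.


Absorption coefficient = absorbed power / incident power
alpha = A / S = 96.1 / 174.9 = 0.54946


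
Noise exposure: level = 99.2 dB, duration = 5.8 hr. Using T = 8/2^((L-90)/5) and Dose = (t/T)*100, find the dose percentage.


T_allowed = 8 / 2^((99.2 - 90)/5) = 2.23457 hr
Dose = 5.8 / 2.23457 * 100 = 259.56 %


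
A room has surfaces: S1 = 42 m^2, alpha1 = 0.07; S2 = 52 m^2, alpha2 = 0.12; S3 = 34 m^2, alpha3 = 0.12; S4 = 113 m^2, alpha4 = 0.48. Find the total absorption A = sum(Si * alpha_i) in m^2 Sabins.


42 * 0.07 = 2.94
52 * 0.12 = 6.24
34 * 0.12 = 4.08
113 * 0.48 = 54.24
A_total = 2.94 + 6.24 + 4.08 + 54.24 = 67.5 m^2


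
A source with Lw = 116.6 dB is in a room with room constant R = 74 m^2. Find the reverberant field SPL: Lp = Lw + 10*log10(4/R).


4/R = 4/74 = 0.0540541
Lp = 116.6 + 10*log10(0.0540541) = 103.93 dB


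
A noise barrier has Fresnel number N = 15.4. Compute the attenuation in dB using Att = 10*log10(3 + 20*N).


3 + 20*N = 3 + 20*15.4 = 311
Att = 10*log10(311) = 24.928 dB


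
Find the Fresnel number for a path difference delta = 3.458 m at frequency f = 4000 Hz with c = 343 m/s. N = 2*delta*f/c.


N = 2*delta*f/c = 2*delta/lambda, where lambda = c/f
lambda = 343 / 4000 = 0.08575 m
N = 2 * 3.458 / 0.08575 = 80.653


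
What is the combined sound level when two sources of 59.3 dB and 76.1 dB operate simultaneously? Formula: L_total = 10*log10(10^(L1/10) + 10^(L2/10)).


10^(59.3/10) = 851138
10^(76.1/10) = 4.0738e+07
Sum = 851138 + 4.0738e+07 = 4.15891e+07
L_total = 10*log10(4.15891e+07) = 76.19 dB


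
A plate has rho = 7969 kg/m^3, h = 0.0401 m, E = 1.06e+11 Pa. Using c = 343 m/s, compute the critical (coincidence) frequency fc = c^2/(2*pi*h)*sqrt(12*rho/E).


12*rho/E = 12*7969/1.06e+11 = 9.02151e-07
sqrt(12*rho/E) = sqrt(9.02151e-07) = 0.000949816
c^2/(2*pi*h) = 343^2/(2*pi*0.0401) = 466943
fc = 466943 * 0.000949816 = 443.51 Hz


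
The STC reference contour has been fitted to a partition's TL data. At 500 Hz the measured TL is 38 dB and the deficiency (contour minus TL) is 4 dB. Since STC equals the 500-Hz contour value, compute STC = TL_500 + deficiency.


By ASTM E413, STC = value of the fitted reference contour at 500 Hz.
Contour value at 500 Hz = TL_500 + deficiency = 38 + 4 = 42
STC = 42


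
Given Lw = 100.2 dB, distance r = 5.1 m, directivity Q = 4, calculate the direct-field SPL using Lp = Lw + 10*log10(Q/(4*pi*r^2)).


4*pi*r^2 = 4*pi*5.1^2 = 326.851 m^2
Q / (4*pi*r^2) = 4 / 326.851 = 0.012238
Lp = 100.2 + 10*log10(0.012238) = 81.077 dB


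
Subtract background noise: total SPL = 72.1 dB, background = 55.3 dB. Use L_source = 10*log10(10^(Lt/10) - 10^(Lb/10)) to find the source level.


10^(72.1/10) = 1.62181e+07
10^(55.3/10) = 338844
Difference = 1.62181e+07 - 338844 = 1.58793e+07
L_source = 10*log10(1.58793e+07) = 72.008 dB


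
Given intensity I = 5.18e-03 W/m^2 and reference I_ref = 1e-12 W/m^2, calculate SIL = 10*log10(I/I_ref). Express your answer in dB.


I / I_ref = 5.18e-03 / 1e-12 = 5.18e+09
SIL = 10 * log10(5.18e+09) = 97.143 dB


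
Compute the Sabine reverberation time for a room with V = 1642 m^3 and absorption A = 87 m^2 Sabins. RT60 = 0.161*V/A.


RT60 = 0.161 * 1642 / 87 = 3.0386 s


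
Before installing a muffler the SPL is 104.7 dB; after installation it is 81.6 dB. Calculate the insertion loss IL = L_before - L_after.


Insertion loss = SPL without muffler - SPL with muffler
IL = 104.7 - 81.6 = 23.1 dB


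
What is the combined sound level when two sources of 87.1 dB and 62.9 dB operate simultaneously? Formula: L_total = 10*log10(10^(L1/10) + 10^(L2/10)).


10^(87.1/10) = 5.12861e+08
10^(62.9/10) = 1.94984e+06
Sum = 5.12861e+08 + 1.94984e+06 = 5.14811e+08
L_total = 10*log10(5.14811e+08) = 87.116 dB


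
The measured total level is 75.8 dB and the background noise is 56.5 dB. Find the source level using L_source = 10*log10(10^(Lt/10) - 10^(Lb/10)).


10^(75.8/10) = 3.80189e+07
10^(56.5/10) = 446684
Difference = 3.80189e+07 - 446684 = 3.75722e+07
L_source = 10*log10(3.75722e+07) = 75.749 dB


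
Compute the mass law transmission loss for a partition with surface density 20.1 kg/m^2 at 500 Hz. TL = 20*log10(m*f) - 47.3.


m * f = 20.1 * 500 = 10050
20*log10(10050) = 80.0433 dB
TL = 80.0433 - 47.3 = 32.743 dB


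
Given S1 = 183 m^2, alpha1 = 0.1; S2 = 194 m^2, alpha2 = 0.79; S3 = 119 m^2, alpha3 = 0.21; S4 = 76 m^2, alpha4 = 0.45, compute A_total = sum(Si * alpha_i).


183 * 0.1 = 18.3
194 * 0.79 = 153.26
119 * 0.21 = 24.99
76 * 0.45 = 34.2
A_total = 18.3 + 153.26 + 24.99 + 34.2 = 230.75 m^2


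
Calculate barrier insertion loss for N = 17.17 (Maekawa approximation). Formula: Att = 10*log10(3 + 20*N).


3 + 20*N = 3 + 20*17.17 = 346.4
Att = 10*log10(346.4) = 25.396 dB


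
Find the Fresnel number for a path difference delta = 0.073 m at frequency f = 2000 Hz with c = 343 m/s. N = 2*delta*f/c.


N = 2*delta*f/c = 2*delta/lambda, where lambda = c/f
lambda = 343 / 2000 = 0.1715 m
N = 2 * 0.073 / 0.1715 = 0.85131


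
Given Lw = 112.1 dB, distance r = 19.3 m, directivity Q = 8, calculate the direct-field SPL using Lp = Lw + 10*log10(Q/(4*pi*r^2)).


4*pi*r^2 = 4*pi*19.3^2 = 4680.85 m^2
Q / (4*pi*r^2) = 8 / 4680.85 = 0.00170909
Lp = 112.1 + 10*log10(0.00170909) = 84.428 dB


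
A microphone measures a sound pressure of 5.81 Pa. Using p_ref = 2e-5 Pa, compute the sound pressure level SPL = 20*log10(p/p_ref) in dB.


p / p_ref = 5.81 / 2e-5 = 290500
SPL = 20 * log10(290500) = 109.26 dB


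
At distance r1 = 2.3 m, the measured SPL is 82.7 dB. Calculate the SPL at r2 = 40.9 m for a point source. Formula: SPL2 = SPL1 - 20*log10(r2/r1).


r2/r1 = 40.9/2.3 = 17.7826
Correction = 20*log10(17.7826) = 24.9999 dB
SPL2 = 82.7 - 24.9999 = 57.7 dB


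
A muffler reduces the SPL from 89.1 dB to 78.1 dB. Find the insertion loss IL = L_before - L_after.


Insertion loss = SPL without muffler - SPL with muffler
IL = 89.1 - 78.1 = 11 dB


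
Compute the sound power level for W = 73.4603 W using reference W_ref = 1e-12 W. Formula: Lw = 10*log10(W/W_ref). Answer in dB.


W / W_ref = 73.4603 / 1e-12 = 7.34603e+13
Lw = 10 * log10(7.34603e+13) = 138.66 dB


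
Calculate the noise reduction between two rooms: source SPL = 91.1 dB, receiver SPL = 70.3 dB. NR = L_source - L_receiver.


NR = L_source - L_receiver (difference between source and receiving room levels)
NR = 91.1 - 70.3 = 20.8 dB


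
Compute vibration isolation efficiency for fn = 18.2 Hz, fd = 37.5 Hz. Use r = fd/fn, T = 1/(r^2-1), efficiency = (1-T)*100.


r = 37.5 / 18.2 = 2.06044
r^2 - 1 = 2.06044^2 - 1 = 3.24541
T = 1/3.24541 = 0.308127
Efficiency = (1 - 0.308127)*100 = 69.187 %


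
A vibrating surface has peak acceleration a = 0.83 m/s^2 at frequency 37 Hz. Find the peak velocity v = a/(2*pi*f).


omega = 2*pi*f = 2*pi*37 = 232.478 rad/s
v = a / omega = 0.83 / 232.478 = 0.0035702 m/s


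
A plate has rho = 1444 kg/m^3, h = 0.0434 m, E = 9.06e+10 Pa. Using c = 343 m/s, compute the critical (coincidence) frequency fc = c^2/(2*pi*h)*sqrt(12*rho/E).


12*rho/E = 12*1444/9.06e+10 = 1.91258e-07
sqrt(12*rho/E) = sqrt(1.91258e-07) = 0.000437331
c^2/(2*pi*h) = 343^2/(2*pi*0.0434) = 431438
fc = 431438 * 0.000437331 = 188.68 Hz


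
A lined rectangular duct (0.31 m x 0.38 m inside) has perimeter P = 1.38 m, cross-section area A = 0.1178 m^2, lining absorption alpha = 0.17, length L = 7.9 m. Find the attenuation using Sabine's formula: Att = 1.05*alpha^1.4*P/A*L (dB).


alpha^1.4 = 0.17^1.4 = 0.0836813
Attenuation rate = 1.05 * alpha^1.4 * P / A
= 1.05 * 0.0836813 * 1.38 / 0.1178 = 1.02932 dB/m
Total Att = 1.02932 * 7.9 = 8.1316 dB


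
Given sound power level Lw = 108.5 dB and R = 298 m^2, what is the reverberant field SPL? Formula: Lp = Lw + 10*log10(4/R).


4/R = 4/298 = 0.0134228
Lp = 108.5 + 10*log10(0.0134228) = 89.778 dB


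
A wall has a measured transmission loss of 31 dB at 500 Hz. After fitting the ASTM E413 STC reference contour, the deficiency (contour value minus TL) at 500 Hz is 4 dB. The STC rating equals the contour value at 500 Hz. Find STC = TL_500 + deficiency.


By ASTM E413, STC = value of the fitted reference contour at 500 Hz.
Contour value at 500 Hz = TL_500 + deficiency = 31 + 4 = 35
STC = 35


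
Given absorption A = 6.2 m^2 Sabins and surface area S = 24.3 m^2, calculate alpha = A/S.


Absorption coefficient = absorbed power / incident power
alpha = A / S = 6.2 / 24.3 = 0.25514


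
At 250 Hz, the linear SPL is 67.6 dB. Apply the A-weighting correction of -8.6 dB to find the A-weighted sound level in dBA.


A-weighting table: 250 Hz -> -8.6 dB correction
SPL_A = SPL + correction = 67.6 + (-8.6) = 59 dBA


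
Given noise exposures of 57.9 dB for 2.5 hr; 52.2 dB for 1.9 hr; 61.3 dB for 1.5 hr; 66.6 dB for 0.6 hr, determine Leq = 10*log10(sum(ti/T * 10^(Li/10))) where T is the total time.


T_total = 2.5 + 1.9 + 1.5 + 0.6 = 6.5 hr
(2.5/6.5) * 10^(57.9/10) = 237152
(1.9/6.5) * 10^(52.2/10) = 48511
(1.5/6.5) * 10^(61.3/10) = 311299
(0.6/6.5) * 10^(66.6/10) = 421928
Sum = 237152 + 48511 + 311299 + 421928 = 1.01889e+06
Leq = 10*log10(1.01889e+06) = 60.081 dB


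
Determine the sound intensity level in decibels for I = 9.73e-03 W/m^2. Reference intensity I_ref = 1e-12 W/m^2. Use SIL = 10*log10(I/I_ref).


I / I_ref = 9.73e-03 / 1e-12 = 9.73e+09
SIL = 10 * log10(9.73e+09) = 99.881 dB


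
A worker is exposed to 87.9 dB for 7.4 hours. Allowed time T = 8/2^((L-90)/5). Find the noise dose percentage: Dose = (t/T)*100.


T_allowed = 8 / 2^((87.9 - 90)/5) = 10.7034 hr
Dose = 7.4 / 10.7034 * 100 = 69.137 %


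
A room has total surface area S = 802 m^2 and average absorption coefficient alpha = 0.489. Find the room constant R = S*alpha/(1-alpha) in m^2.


R = 802 * 0.489 / (1 - 0.489) = 767.47 m^2


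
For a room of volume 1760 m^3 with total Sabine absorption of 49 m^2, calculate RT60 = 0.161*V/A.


RT60 = 0.161 * 1760 / 49 = 5.7829 s


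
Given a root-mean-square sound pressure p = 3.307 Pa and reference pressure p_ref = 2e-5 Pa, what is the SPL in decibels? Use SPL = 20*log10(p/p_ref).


p / p_ref = 3.307 / 2e-5 = 165350
SPL = 20 * log10(165350) = 104.37 dB


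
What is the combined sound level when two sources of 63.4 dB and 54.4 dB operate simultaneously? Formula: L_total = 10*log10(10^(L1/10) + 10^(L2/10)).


10^(63.4/10) = 2.18776e+06
10^(54.4/10) = 275423
Sum = 2.18776e+06 + 275423 = 2.46318e+06
L_total = 10*log10(2.46318e+06) = 63.915 dB


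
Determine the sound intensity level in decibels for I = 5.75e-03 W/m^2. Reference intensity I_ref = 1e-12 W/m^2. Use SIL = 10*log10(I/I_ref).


I / I_ref = 5.75e-03 / 1e-12 = 5.75e+09
SIL = 10 * log10(5.75e+09) = 97.597 dB


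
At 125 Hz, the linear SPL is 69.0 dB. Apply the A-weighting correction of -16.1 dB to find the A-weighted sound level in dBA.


A-weighting table: 125 Hz -> -16.1 dB correction
SPL_A = SPL + correction = 69.0 + (-16.1) = 52.9 dBA


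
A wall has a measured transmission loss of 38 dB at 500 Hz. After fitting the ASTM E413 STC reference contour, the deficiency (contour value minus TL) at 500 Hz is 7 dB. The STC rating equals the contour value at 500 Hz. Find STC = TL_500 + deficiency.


By ASTM E413, STC = value of the fitted reference contour at 500 Hz.
Contour value at 500 Hz = TL_500 + deficiency = 38 + 7 = 45
STC = 45


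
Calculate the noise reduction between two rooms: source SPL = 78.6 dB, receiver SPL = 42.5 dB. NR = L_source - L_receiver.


NR = L_source - L_receiver (difference between source and receiving room levels)
NR = 78.6 - 42.5 = 36.1 dB


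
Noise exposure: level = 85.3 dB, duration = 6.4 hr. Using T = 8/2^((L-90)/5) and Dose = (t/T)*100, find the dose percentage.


T_allowed = 8 / 2^((85.3 - 90)/5) = 15.3482 hr
Dose = 6.4 / 15.3482 * 100 = 41.699 %


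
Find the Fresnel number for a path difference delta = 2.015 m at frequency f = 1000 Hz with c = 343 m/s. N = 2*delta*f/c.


N = 2*delta*f/c = 2*delta/lambda, where lambda = c/f
lambda = 343 / 1000 = 0.343 m
N = 2 * 2.015 / 0.343 = 11.749


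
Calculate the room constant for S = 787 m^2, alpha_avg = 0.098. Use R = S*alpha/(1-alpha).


R = 787 * 0.098 / (1 - 0.098) = 85.506 m^2


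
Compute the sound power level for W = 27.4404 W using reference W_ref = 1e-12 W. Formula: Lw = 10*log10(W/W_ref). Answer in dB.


W / W_ref = 27.4404 / 1e-12 = 2.74404e+13
Lw = 10 * log10(2.74404e+13) = 134.38 dB


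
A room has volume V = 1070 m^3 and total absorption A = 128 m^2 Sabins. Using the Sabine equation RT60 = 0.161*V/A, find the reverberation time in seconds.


RT60 = 0.161 * 1070 / 128 = 1.3459 s


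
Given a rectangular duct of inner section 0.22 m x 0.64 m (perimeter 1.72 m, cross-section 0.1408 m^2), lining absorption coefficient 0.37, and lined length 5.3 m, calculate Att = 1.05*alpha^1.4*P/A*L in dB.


alpha^1.4 = 0.37^1.4 = 0.248589
Attenuation rate = 1.05 * alpha^1.4 * P / A
= 1.05 * 0.248589 * 1.72 / 0.1408 = 3.18858 dB/m
Total Att = 3.18858 * 5.3 = 16.899 dB


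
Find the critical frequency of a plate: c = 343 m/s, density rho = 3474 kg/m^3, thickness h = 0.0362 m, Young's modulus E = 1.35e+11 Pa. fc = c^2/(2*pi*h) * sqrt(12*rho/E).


12*rho/E = 12*3474/1.35e+11 = 3.088e-07
sqrt(12*rho/E) = sqrt(3.088e-07) = 0.000555698
c^2/(2*pi*h) = 343^2/(2*pi*0.0362) = 517249
fc = 517249 * 0.000555698 = 287.43 Hz


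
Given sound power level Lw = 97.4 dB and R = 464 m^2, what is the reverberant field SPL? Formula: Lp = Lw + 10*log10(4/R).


4/R = 4/464 = 0.00862069
Lp = 97.4 + 10*log10(0.00862069) = 76.755 dB


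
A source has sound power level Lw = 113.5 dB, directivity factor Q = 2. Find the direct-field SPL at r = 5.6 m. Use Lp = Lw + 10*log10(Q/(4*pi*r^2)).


4*pi*r^2 = 4*pi*5.6^2 = 394.081 m^2
Q / (4*pi*r^2) = 2 / 394.081 = 0.0050751
Lp = 113.5 + 10*log10(0.0050751) = 90.554 dB


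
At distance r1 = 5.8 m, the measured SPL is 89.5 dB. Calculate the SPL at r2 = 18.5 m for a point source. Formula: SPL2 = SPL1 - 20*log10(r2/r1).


r2/r1 = 18.5/5.8 = 3.18966
Correction = 20*log10(3.18966) = 10.0749 dB
SPL2 = 89.5 - 10.0749 = 79.425 dB


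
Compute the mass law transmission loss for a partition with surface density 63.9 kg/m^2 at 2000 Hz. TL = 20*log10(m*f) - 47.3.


m * f = 63.9 * 2000 = 127800
20*log10(127800) = 102.131 dB
TL = 102.131 - 47.3 = 54.831 dB


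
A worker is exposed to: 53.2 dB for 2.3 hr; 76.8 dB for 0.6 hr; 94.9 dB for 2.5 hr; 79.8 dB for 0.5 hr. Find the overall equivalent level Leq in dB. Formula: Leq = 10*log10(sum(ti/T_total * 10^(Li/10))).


T_total = 2.3 + 0.6 + 2.5 + 0.5 = 5.9 hr
(2.3/5.9) * 10^(53.2/10) = 81447.1
(0.6/5.9) * 10^(76.8/10) = 4.86742e+06
(2.5/5.9) * 10^(94.9/10) = 1.30945e+09
(0.5/5.9) * 10^(79.8/10) = 8.09316e+06
Sum = 81447.1 + 4.86742e+06 + 1.30945e+09 + 8.09316e+06 = 1.32249e+09
Leq = 10*log10(1.32249e+09) = 91.214 dB


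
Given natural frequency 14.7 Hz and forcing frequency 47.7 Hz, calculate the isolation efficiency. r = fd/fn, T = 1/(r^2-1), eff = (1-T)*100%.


r = 47.7 / 14.7 = 3.2449
r^2 - 1 = 3.2449^2 - 1 = 9.52938
T = 1/9.52938 = 0.104939
Efficiency = (1 - 0.104939)*100 = 89.506 %


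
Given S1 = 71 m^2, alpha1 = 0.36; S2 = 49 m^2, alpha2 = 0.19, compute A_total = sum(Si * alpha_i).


71 * 0.36 = 25.56
49 * 0.19 = 9.31
A_total = 25.56 + 9.31 = 34.87 m^2


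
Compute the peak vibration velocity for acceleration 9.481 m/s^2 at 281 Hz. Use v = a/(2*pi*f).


omega = 2*pi*f = 2*pi*281 = 1765.58 rad/s
v = a / omega = 9.481 / 1765.58 = 0.0053699 m/s


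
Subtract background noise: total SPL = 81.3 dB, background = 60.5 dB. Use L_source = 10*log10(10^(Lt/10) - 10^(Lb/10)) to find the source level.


10^(81.3/10) = 1.34896e+08
10^(60.5/10) = 1.12202e+06
Difference = 1.34896e+08 - 1.12202e+06 = 1.33774e+08
L_source = 10*log10(1.33774e+08) = 81.264 dB


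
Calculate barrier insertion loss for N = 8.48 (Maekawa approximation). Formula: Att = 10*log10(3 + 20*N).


3 + 20*N = 3 + 20*8.48 = 172.6
Att = 10*log10(172.6) = 22.37 dB


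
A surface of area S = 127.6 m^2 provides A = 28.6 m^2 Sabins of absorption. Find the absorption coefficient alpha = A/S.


Absorption coefficient = absorbed power / incident power
alpha = A / S = 28.6 / 127.6 = 0.22414


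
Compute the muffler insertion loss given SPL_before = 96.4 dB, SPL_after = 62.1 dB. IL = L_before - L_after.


Insertion loss = SPL without muffler - SPL with muffler
IL = 96.4 - 62.1 = 34.3 dB


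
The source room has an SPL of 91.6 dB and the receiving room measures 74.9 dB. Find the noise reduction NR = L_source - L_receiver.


NR = L_source - L_receiver (difference between source and receiving room levels)
NR = 91.6 - 74.9 = 16.7 dB


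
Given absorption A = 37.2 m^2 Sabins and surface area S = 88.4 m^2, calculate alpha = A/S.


Absorption coefficient = absorbed power / incident power
alpha = A / S = 37.2 / 88.4 = 0.42081


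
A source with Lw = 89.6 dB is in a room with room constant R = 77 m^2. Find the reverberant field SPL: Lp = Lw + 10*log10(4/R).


4/R = 4/77 = 0.0519481
Lp = 89.6 + 10*log10(0.0519481) = 76.756 dB


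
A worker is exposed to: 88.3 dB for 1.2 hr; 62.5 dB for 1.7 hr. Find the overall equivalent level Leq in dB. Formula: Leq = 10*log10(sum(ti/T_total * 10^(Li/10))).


T_total = 1.2 + 1.7 = 2.9 hr
(1.2/2.9) * 10^(88.3/10) = 2.79758e+08
(1.7/2.9) * 10^(62.5/10) = 1.04244e+06
Sum = 2.79758e+08 + 1.04244e+06 = 2.808e+08
Leq = 10*log10(2.808e+08) = 84.484 dB


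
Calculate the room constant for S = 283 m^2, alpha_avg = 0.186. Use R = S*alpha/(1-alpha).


R = 283 * 0.186 / (1 - 0.186) = 64.666 m^2


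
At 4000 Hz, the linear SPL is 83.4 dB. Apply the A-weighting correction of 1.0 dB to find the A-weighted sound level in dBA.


A-weighting table: 4000 Hz -> 1.0 dB correction
SPL_A = SPL + correction = 83.4 + (1.0) = 84.4 dBA


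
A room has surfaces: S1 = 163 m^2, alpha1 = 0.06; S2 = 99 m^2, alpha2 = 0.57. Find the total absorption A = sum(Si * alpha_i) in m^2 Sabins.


163 * 0.06 = 9.78
99 * 0.57 = 56.43
A_total = 9.78 + 56.43 = 66.21 m^2


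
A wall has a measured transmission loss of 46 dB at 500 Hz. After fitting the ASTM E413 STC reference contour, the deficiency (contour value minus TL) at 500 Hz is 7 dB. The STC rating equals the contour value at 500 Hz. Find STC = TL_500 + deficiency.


By ASTM E413, STC = value of the fitted reference contour at 500 Hz.
Contour value at 500 Hz = TL_500 + deficiency = 46 + 7 = 53
STC = 53
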